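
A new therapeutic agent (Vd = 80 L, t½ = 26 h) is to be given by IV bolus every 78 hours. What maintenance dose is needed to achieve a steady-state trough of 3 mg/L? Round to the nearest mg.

1680 mg

τ/t½ = 78/26 ≈ 3, so f = (1/2)^(78/26) ≈ 0.125000.
Cmin,ss = (D/Vd)·f/(1−f), so D = Cmin,ss·Vd·(1−f)/f.
D = 3 × 80 × (1−f)/f ≈ 3 × 80 × 7.00000 ≈ 1680.00 mg.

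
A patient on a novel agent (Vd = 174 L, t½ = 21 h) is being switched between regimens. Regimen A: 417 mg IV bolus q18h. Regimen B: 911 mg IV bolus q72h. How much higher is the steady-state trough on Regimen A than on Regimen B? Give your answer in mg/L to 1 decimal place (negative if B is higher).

2.4 mg/L

Regimen A: f = (1/2)^(18/21) ≈ 0.5520; Cmin,ss = (417/174)·f/(1−f) ≈ 2.953 mg/L.
Regimen B: f = (1/2)^(72/21) ≈ 0.0929; Cmin,ss = (911/174)·f/(1−f) ≈ 0.536 mg/L.
Difference ≈ 2.953 − 0.536 ≈ 2.417 mg/L.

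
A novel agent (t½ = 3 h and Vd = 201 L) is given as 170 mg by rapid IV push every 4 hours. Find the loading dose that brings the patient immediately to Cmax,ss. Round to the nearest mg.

f = (1/2)^(4/3) ≈ 0.396850; accumulation ratio R = 1/(1−f) ≈ 1.65796.
Loading dose to hit Cmax,ss on first dose: D_load = D_maint·R ≈ 170 × 1.65796 ≈ 281.85 mg.

282 mg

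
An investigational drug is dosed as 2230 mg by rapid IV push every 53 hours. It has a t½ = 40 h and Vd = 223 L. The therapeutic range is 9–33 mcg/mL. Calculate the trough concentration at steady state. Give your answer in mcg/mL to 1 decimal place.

τ/t½ = 53/40 ≈ 1.325, so fraction remaining f = (1/2)^(53/40) ≈ 0.3991.
At steady state, accumulation factor R = 1/(1 − e^(−kτ)) ≈ 1.6642.
Single-dose peak C₀ = D/Vd = 2230/223 ≈ 10.000 mcg/mL.
Cmax,ss = C₀/(1 − f) ≈ 10.000/0.6009 ≈ 16.642 mcg/mL.
One interval later, Cmin,ss = Cmax,ss·e^(−kτ) ≈ 16.642 × 0.3991 ≈ 6.642 mcg/mL.
Trough 6.6 mcg/mL vs MEC 9 mcg/mL: subtherapeutic.

6.6 mcg/mL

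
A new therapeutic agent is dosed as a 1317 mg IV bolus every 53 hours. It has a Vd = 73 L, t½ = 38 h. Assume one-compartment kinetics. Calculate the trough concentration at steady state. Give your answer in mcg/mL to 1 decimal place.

Over one 53-h interval, 53/38 ≈ 1.3947 half-lives elapse, leaving f ≈ 0.3803 of each dose.
Accumulation ratio R = 1/(1 − f) ≈ 1/0.6197 ≈ 1.6137.
Single-dose peak C₀ = D/Vd = 1317/73 ≈ 18.041 mcg/mL.
Cmax,ss = C₀/(1 − f) ≈ 18.041/0.6197 ≈ 29.112 mcg/mL.
Steady-state trough Cmin,ss = Cmax,ss·f ≈ 29.112 × 0.3803 ≈ 11.071 mcg/mL.

11.1 mcg/mL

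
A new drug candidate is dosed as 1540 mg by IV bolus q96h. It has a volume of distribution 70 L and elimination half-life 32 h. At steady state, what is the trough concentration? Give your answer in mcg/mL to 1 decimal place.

3.1 mcg/mL

τ = 96 h = 3 half-lives, so f = (1/2)^3 = 0.125.
At steady state, R = 1/(1 − 0.125) = 8/7.
Single-dose peak C₀ = D/Vd = 1540/70 = 22 mcg/mL.
Steady-state peak Cmax,ss = C₀·R = 22 × 8/7 ≈ 25.143 mcg/mL.
Steady-state trough Cmin,ss = Cmax,ss·f ≈ 25.143 × 0.125 ≈ 3.143 mcg/mL.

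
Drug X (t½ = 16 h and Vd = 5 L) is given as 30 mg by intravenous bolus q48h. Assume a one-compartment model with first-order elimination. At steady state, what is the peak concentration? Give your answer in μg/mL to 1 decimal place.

6.9 μg/mL

The dosing interval is 3 half-lives, so f = 2^(−3) = 0.125.
At steady state, R = 1/(1 − 0.125) = 8/7.
Single-dose peak C₀ = D/Vd = 30/5 = 6 μg/mL.
Steady-state peak Cmax,ss = C₀·R = 6 × 8/7 ≈ 6.857 μg/mL.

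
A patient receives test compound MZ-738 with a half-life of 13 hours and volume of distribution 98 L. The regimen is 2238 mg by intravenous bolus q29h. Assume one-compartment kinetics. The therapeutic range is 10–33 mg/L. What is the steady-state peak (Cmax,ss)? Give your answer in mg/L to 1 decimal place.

29.0 mg/L

Over one 29-h interval, 29/13 ≈ 2.2308 half-lives elapse, leaving f ≈ 0.2130 of each dose.
Accumulation ratio R = 1/(1 − f) ≈ 1/0.7870 ≈ 1.2706.
Each bolus raises the concentration by D/Vd = 2238/98 ≈ 22.837 mg/L.
Cmax,ss = C₀/(1 − f) ≈ 22.837/0.7870 ≈ 29.018 mg/L.
Peak 29.0 mg/L vs MTC 33 mg/L: below toxic threshold.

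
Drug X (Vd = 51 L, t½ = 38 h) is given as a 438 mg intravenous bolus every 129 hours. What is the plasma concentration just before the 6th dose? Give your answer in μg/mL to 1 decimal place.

f = (1/2)^(τ/t½) = (1/2)^(129/38) ≈ 0.0951.
C₀ = D/Vd = 438/51 ≈ 8.588 μg/mL.
Before the 6th dose, 5 doses have been given. Superposition: Cmin = C₀·(f + f² + … + f^5).
≈ 8.588 × (0.0951 + 0.0090 + 0.0009 + 0.0001 + 0.0000) ≈ 8.588 × 0.1051 ≈ 0.903 μg/mL.

0.9 μg/mL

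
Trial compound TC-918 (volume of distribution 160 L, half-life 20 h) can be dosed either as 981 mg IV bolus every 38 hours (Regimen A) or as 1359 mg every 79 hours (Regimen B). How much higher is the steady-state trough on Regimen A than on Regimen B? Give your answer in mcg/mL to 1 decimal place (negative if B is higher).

1.7 mcg/mL

Regimen A: f = (1/2)^(38/20) ≈ 0.2679; Cmin,ss = (981/160)·f/(1−f) ≈ 2.244 mcg/mL.
Regimen B: f = (1/2)^(79/20) ≈ 0.0647; Cmin,ss = (1359/160)·f/(1−f) ≈ 0.588 mcg/mL.
Difference ≈ 2.244 − 0.588 ≈ 1.656 mcg/mL.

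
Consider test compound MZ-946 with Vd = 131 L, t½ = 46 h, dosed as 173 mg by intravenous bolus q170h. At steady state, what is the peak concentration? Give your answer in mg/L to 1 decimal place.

Over one 170-h interval, 170/46 ≈ 3.6957 half-lives elapse, leaving f ≈ 0.0772 of each dose.
At steady state, accumulation factor R = 1/(1 − e^(−kτ)) ≈ 1.0837.
Each bolus raises the concentration by D/Vd = 173/131 ≈ 1.321 mg/L.
Cmax,ss = C₀/(1 − f) ≈ 1.321/0.9228 ≈ 1.432 mg/L.

1.4 mg/L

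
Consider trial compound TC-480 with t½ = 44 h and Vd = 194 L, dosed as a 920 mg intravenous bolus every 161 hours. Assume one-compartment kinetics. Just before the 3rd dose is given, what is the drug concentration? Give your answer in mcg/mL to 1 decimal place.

0.4 mcg/mL

f = (1/2)^(τ/t½) = (1/2)^(161/44) ≈ 0.0792.
C₀ = D/Vd = 920/194 ≈ 4.742 mcg/mL.
Before the 3rd dose, 2 doses have been given. Superposition: Cmin = C₀·(f + f²).
≈ 4.742 × (0.0792 + 0.0063) ≈ 4.742 × 0.0855 ≈ 0.405 mcg/mL.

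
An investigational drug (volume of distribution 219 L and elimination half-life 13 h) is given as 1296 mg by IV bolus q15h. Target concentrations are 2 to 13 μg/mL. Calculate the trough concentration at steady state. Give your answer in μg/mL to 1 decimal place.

4.8 μg/mL

k = ln2/t½ = ln2/13 ≈ 0.053319 h⁻¹; fraction remaining f = e^(−kτ) = e^(−0.053319×15) ≈ 0.4494.
Accumulation ratio R = 1/(1 − f) ≈ 1/0.5506 ≈ 1.8162.
Each bolus raises the concentration by D/Vd = 1296/219 ≈ 5.918 μg/mL.
Steady-state peak Cmax,ss = C₀·R ≈ 5.918 × 1.8162 ≈ 10.748 μg/mL.
One interval later, Cmin,ss = Cmax,ss·e^(−kτ) ≈ 10.748 × 0.4494 ≈ 4.830 μg/mL.
Trough 4.8 μg/mL vs MEC 2 μg/mL: adequate.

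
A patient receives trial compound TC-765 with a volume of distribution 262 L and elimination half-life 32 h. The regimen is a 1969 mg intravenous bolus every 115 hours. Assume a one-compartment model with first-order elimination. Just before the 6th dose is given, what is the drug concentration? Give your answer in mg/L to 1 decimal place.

f = (1/2)^(τ/t½) = (1/2)^(115/32) ≈ 0.0828.
C₀ = D/Vd = 1969/262 ≈ 7.515 mg/L.
Before the 6th dose, 5 doses have been given. Superposition: Cmin = C₀·(f + f² + … + f^5).
≈ 7.515 × (0.0828 + 0.0069 + 0.0006 + 0.0000 + 0.0000) ≈ 7.515 × 0.0903 ≈ 0.679 mg/L.

0.7 mg/L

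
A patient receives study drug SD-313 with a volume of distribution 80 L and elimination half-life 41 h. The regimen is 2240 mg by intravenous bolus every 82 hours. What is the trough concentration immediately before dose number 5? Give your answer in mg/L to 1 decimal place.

f = (1/2)^(τ/t½) = (1/2)^(82/41) ≈ 0.2500.
C₀ = D/Vd = 2240/80 ≈ 28.000 mg/L.
Before the 5th dose, 4 doses have been given. Superposition: Cmin = C₀·(f + f² + … + f^4).
≈ 28.000 × (0.2500 + 0.0625 + 0.0156 + 0.0039) ≈ 28.000 × 0.3320 ≈ 9.296 mg/L.

9.3 mg/L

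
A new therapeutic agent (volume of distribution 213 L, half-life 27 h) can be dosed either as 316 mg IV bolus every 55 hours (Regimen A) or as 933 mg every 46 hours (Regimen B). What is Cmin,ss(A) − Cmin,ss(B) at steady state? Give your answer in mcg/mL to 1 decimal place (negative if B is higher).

Regimen A: f = (1/2)^(55/27) ≈ 0.2437; Cmin,ss = (316/213)·f/(1−f) ≈ 0.478 mcg/mL.
Regimen B: f = (1/2)^(46/27) ≈ 0.3070; Cmin,ss = (933/213)·f/(1−f) ≈ 1.940 mcg/mL.
Difference ≈ 0.478 − 1.940 ≈ -1.462 mcg/mL.

-1.5 mcg/mL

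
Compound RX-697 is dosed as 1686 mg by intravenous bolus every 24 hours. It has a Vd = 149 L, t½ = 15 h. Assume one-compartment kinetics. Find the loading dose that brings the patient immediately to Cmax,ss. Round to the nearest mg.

f = (1/2)^(24/15) ≈ 0.329877; accumulation ratio R = 1/(1−f) ≈ 1.49226.
Loading dose to hit Cmax,ss on first dose: D_load = D_maint·R ≈ 1686 × 1.49226 ≈ 2515.95 mg.

2516 mg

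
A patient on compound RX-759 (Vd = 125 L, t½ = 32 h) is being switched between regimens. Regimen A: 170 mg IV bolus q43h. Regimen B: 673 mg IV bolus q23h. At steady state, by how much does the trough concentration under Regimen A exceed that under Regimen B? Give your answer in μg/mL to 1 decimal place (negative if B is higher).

-7.5 μg/mL

Regimen A: f = (1/2)^(43/32) ≈ 0.3940; Cmin,ss = (170/125)·f/(1−f) ≈ 0.884 μg/mL.
Regimen B: f = (1/2)^(23/32) ≈ 0.6076; Cmin,ss = (673/125)·f/(1−f) ≈ 8.337 μg/mL.
Difference ≈ 0.884 − 8.337 ≈ -7.453 μg/mL.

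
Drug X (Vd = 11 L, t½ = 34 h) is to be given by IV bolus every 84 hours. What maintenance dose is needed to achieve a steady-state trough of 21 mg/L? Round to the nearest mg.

τ/t½ = 84/34 ≈ 2.4706, so f = (1/2)^(84/34) ≈ 0.180418.
Cmin,ss = (D/Vd)·f/(1−f), so D = Cmin,ss·Vd·(1−f)/f.
D = 21 × 11 × (1−f)/f ≈ 21 × 11 × 4.54268 ≈ 1049.36 mg.

1049 mg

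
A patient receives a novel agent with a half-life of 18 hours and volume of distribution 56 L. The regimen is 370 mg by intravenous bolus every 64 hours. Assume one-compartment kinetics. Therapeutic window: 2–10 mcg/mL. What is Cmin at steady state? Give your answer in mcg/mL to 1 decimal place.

Over one 64-h interval, 64/18 ≈ 3.5556 half-lives elapse, leaving f ≈ 0.0850 of each dose.
Each bolus raises the concentration by D/Vd = 370/56 ≈ 6.607 mcg/mL.
Steady-state trough Cmin,ss = C₀·f/(1−f) ≈ 6.607 × 0.0850/0.9150 ≈ 0.614 mcg/mL.
Trough 0.6 mcg/mL vs MEC 2 mcg/mL: subtherapeutic.

0.6 mcg/mL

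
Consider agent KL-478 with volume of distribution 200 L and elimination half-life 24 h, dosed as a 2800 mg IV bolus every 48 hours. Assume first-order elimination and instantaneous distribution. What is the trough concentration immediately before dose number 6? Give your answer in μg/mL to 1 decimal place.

4.7 μg/mL

f = (1/2)^(τ/t½) = (1/2)^(48/24) ≈ 0.2500.
C₀ = D/Vd = 2800/200 ≈ 14.000 μg/mL.
Before the 6th dose, 5 doses have been given. Superposition: Cmin = C₀·(f + f² + … + f^5).
≈ 14.000 × (0.2500 + 0.0625 + 0.0156 + 0.0039 + 0.0010) ≈ 14.000 × 0.3330 ≈ 4.662 μg/mL.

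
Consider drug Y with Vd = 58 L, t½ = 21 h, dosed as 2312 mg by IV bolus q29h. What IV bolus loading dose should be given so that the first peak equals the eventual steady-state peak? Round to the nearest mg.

3753 mg

f = (1/2)^(29/21) ≈ 0.383965; accumulation ratio R = 1/(1−f) ≈ 1.62328.
Loading dose to hit Cmax,ss on first dose: D_load = D_maint·R ≈ 2312 × 1.62328 ≈ 3753.02 mg.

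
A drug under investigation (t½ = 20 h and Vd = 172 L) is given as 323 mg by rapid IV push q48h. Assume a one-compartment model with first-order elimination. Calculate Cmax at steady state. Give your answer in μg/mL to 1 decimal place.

2.3 μg/mL

Over one 48-h interval, 48/20 ≈ 2.4 half-lives elapse, leaving f ≈ 0.1895 of each dose.
At steady state, accumulation factor R = 1/(1 − e^(−kτ)) ≈ 1.2338.
Each bolus raises the concentration by D/Vd = 323/172 ≈ 1.878 μg/mL.
Steady-state peak Cmax,ss = C₀·R ≈ 1.878 × 1.2338 ≈ 2.317 μg/mL.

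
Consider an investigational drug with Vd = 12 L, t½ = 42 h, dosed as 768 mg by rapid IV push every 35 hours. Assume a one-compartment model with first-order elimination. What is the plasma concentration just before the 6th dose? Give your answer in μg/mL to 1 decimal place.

f = (1/2)^(τ/t½) = (1/2)^(35/42) ≈ 0.5612.
C₀ = D/Vd = 768/12 ≈ 64.000 μg/mL.
Before the 6th dose, 5 doses have been given. Superposition: Cmin = C₀·(f + f² + … + f^5).
≈ 64.000 × (0.5612 + 0.3149 + 0.1767 + 0.0992 + 0.0557) ≈ 64.000 × 1.2077 ≈ 77.293 μg/mL.

77.3 μg/mL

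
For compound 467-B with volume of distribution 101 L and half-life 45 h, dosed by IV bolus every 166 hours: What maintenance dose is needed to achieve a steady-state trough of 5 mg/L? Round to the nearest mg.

6008 mg

τ/t½ = 166/45 ≈ 3.6889, so f = (1/2)^(166/45) ≈ 0.077541.
Cmin,ss = (D/Vd)·f/(1−f), so D = Cmin,ss·Vd·(1−f)/f.
D = 5 × 101 × (1−f)/f ≈ 5 × 101 × 11.89640 ≈ 6007.68 mg.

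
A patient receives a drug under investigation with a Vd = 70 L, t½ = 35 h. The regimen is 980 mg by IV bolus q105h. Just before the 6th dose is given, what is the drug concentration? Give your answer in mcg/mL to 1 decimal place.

f = (1/2)^(τ/t½) = (1/2)^(105/35) ≈ 0.1250.
C₀ = D/Vd = 980/70 ≈ 14.000 mcg/mL.
Before the 6th dose, 5 doses have been given. Superposition: Cmin = C₀·(f + f² + … + f^5).
≈ 14.000 × (0.1250 + 0.0156 + 0.0020 + 0.0002 + 0.0000) ≈ 14.000 × 0.1428 ≈ 1.999 mcg/mL.

2.0 mcg/mL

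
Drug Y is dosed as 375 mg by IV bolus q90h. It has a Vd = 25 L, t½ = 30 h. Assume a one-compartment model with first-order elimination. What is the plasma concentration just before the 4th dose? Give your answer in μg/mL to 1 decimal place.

f = (1/2)^(τ/t½) = (1/2)^(90/30) ≈ 0.1250.
C₀ = D/Vd = 375/25 ≈ 15.000 μg/mL.
Before the 4th dose, 3 doses have been given. Superposition: Cmin = C₀·(f + f² + … + f^3).
≈ 15.000 × (0.1250 + 0.0156 + 0.0020) ≈ 15.000 × 0.1426 ≈ 2.139 μg/mL.

2.1 μg/mL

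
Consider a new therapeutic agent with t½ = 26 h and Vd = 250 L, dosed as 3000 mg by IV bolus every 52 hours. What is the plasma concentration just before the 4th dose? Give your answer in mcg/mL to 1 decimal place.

3.9 mcg/mL

f = (1/2)^(τ/t½) = (1/2)^(52/26) ≈ 0.2500.
C₀ = D/Vd = 3000/250 ≈ 12.000 mcg/mL.
Before the 4th dose, 3 doses have been given. Superposition: Cmin = C₀·(f + f² + … + f^3).
≈ 12.000 × (0.2500 + 0.0625 + 0.0156) ≈ 12.000 × 0.3281 ≈ 3.937 mcg/mL.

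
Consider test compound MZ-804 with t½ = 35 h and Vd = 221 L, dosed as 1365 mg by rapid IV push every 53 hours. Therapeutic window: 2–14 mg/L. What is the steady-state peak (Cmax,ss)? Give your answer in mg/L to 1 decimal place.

9.5 mg/L

Over one 53-h interval, 53/35 ≈ 1.5143 half-lives elapse, leaving f ≈ 0.3501 of each dose.
Accumulation ratio R = 1/(1 − f) ≈ 1/0.6499 ≈ 1.5387.
Each bolus raises the concentration by D/Vd = 1365/221 ≈ 6.176 mg/L.
Steady-state peak Cmax,ss = C₀·R ≈ 6.176 × 1.5387 ≈ 9.503 mg/L.
Peak 9.5 mg/L vs MTC 14 mg/L: below toxic threshold.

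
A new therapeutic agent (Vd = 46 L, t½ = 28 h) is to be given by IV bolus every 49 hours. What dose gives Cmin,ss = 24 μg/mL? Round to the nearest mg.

τ/t½ = 49/28 ≈ 1.75, so f = (1/2)^(49/28) ≈ 0.297302.
Cmin,ss = (D/Vd)·f/(1−f), so D = Cmin,ss·Vd·(1−f)/f.
D = 24 × 46 × (1−f)/f ≈ 24 × 46 × 2.36358 ≈ 2609.39 mg.

2609 mg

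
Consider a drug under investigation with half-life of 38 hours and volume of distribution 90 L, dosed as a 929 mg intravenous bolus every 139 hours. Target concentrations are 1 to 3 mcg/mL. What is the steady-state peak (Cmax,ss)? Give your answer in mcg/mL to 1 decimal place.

τ/t½ = 139/38 ≈ 3.6579, so fraction remaining f = (1/2)^(139/38) ≈ 0.0792.
At steady state, accumulation factor R = 1/(1 − e^(−kτ)) ≈ 1.0860.
Each bolus raises the concentration by D/Vd = 929/90 ≈ 10.322 mcg/mL.
Steady-state peak Cmax,ss = C₀·R ≈ 10.322 × 1.0860 ≈ 11.210 mcg/mL.
Peak 11.2 mcg/mL vs MTC 3 mcg/mL: exceeds toxic threshold.

11.2 mcg/mL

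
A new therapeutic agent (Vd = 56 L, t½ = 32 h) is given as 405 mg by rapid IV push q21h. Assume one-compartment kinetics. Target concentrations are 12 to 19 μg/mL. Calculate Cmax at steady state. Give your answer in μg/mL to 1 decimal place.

19.8 μg/mL

τ/t½ = 21/32 ≈ 0.65625, so fraction remaining f = (1/2)^(21/32) ≈ 0.6345.
At steady state, accumulation factor R = 1/(1 − e^(−kτ)) ≈ 2.7360.
Each bolus raises the concentration by D/Vd = 405/56 ≈ 7.232 μg/mL.
Cmax,ss = C₀/(1 − f) ≈ 7.232/0.3655 ≈ 19.787 μg/mL.
Peak 19.8 μg/mL vs MTC 19 μg/mL: exceeds toxic threshold.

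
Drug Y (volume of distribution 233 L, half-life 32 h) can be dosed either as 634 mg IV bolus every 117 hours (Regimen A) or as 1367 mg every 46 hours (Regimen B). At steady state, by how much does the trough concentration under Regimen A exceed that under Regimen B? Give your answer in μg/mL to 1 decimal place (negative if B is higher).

Regimen A: f = (1/2)^(117/32) ≈ 0.0793; Cmin,ss = (634/233)·f/(1−f) ≈ 0.234 μg/mL.
Regimen B: f = (1/2)^(46/32) ≈ 0.3692; Cmin,ss = (1367/233)·f/(1−f) ≈ 3.434 μg/mL.
Difference ≈ 0.234 − 3.434 ≈ -3.200 μg/mL.

-3.2 μg/mL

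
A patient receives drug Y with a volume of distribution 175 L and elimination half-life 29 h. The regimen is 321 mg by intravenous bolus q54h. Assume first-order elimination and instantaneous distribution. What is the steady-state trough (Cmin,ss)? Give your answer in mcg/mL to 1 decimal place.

Over one 54-h interval, 54/29 ≈ 1.8621 half-lives elapse, leaving f ≈ 0.2751 of each dose.
Accumulation ratio R = 1/(1 − f) ≈ 1/0.7249 ≈ 1.3795.
Each bolus raises the concentration by D/Vd = 321/175 ≈ 1.834 mcg/mL.
Steady-state peak Cmax,ss = C₀·R ≈ 1.834 × 1.3795 ≈ 2.530 mcg/mL.
One interval later, Cmin,ss = Cmax,ss·e^(−kτ) ≈ 2.530 × 0.2751 ≈ 0.696 mcg/mL.

0.7 mcg/mL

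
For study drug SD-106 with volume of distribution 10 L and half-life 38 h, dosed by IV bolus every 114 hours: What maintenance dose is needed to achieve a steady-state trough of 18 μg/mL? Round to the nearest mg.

τ/t½ = 114/38 ≈ 3, so f = (1/2)^(114/38) ≈ 0.125000.
Cmin,ss = (D/Vd)·f/(1−f), so D = Cmin,ss·Vd·(1−f)/f.
D = 18 × 10 × (1−f)/f ≈ 18 × 10 × 7.00000 ≈ 1260.00 mg.

1260 mg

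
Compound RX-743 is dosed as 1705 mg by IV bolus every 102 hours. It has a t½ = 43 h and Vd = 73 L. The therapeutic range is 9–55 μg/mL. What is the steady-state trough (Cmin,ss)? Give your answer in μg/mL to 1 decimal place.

5.6 μg/mL

τ/t½ = 102/43 ≈ 2.3721, so fraction remaining f = (1/2)^(102/43) ≈ 0.1932.
At steady state, accumulation factor R = 1/(1 − e^(−kτ)) ≈ 1.2395.
Single-dose peak C₀ = D/Vd = 1705/73 ≈ 23.356 μg/mL.
Steady-state peak Cmax,ss = C₀·R ≈ 23.356 × 1.2395 ≈ 28.950 μg/mL.
One interval later, Cmin,ss = Cmax,ss·e^(−kτ) ≈ 28.950 × 0.1932 ≈ 5.593 μg/mL.
Trough 5.6 μg/mL vs MEC 9 μg/mL: subtherapeutic.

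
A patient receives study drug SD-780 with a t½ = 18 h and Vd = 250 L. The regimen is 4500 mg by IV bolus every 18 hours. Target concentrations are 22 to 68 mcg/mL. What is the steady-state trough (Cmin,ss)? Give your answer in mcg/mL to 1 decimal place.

τ = 18 h = 1 half-life, so f = (1/2)^1 = 0.5.
At steady state, R = 1/(1 − 0.5) = 2/1.
Single-dose peak C₀ = D/Vd = 4500/250 = 18 mcg/mL.
Steady-state peak Cmax,ss = C₀·R = 18 × 2/1 ≈ 36.000 mcg/mL.
Steady-state trough Cmin,ss = Cmax,ss·f ≈ 36.000 × 0.5 ≈ 18.000 mcg/mL.
Trough 18.0 mcg/mL vs MEC 22 mcg/mL: subtherapeutic.

18.0 mcg/mL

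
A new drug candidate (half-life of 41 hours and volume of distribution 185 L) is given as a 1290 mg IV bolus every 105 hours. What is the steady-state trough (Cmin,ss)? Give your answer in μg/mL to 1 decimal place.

Over one 105-h interval, 105/41 ≈ 2.561 half-lives elapse, leaving f ≈ 0.1695 of each dose.
At steady state, accumulation factor R = 1/(1 − e^(−kτ)) ≈ 1.2041.
Single-dose peak C₀ = D/Vd = 1290/185 ≈ 6.973 μg/mL.
Cmax,ss = C₀/(1 − f) ≈ 6.973/0.8305 ≈ 8.396 μg/mL.
Steady-state trough Cmin,ss = Cmax,ss·f ≈ 8.396 × 0.1695 ≈ 1.423 μg/mL.

1.4 μg/mL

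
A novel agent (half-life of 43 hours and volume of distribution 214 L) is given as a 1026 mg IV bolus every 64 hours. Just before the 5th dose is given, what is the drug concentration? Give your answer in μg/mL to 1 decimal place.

2.6 μg/mL

f = (1/2)^(τ/t½) = (1/2)^(64/43) ≈ 0.3564.
C₀ = D/Vd = 1026/214 ≈ 4.794 μg/mL.
Before the 5th dose, 4 doses have been given. Superposition: Cmin = C₀·(f + f² + … + f^4).
≈ 4.794 × (0.3564 + 0.1270 + 0.0453 + 0.0161) ≈ 4.794 × 0.5448 ≈ 2.612 μg/mL.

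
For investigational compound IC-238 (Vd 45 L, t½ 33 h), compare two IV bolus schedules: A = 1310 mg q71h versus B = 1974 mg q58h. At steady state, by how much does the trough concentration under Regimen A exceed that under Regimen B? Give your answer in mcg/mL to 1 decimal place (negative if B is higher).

Regimen A: f = (1/2)^(71/33) ≈ 0.2251; Cmin,ss = (1310/45)·f/(1−f) ≈ 8.456 mcg/mL.
Regimen B: f = (1/2)^(58/33) ≈ 0.2957; Cmin,ss = (1974/45)·f/(1−f) ≈ 18.417 mcg/mL.
Difference ≈ 8.456 − 18.417 ≈ -9.961 mcg/mL.

-10.0 mcg/mL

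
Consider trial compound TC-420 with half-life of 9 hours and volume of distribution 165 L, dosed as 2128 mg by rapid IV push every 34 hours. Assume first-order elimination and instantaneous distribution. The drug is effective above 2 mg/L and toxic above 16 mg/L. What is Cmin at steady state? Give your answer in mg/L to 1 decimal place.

τ/t½ = 34/9 ≈ 3.7778, so fraction remaining f = (1/2)^(34/9) ≈ 0.0729.
At steady state, accumulation factor R = 1/(1 − e^(−kτ)) ≈ 1.0786.
Single-dose peak C₀ = D/Vd = 2128/165 ≈ 12.897 mg/L.
Cmax,ss = C₀/(1 − f) ≈ 12.897/0.9271 ≈ 13.911 mg/L.
Steady-state trough Cmin,ss = Cmax,ss·f ≈ 13.911 × 0.0729 ≈ 1.014 mg/L.
Trough 1.0 mg/L vs MEC 2 mg/L: subtherapeutic.

1.0 mg/L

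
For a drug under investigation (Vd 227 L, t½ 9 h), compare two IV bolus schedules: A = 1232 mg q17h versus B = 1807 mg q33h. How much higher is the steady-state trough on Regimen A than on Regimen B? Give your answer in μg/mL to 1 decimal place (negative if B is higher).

Regimen A: f = (1/2)^(17/9) ≈ 0.2700; Cmin,ss = (1232/227)·f/(1−f) ≈ 2.007 μg/mL.
Regimen B: f = (1/2)^(33/9) ≈ 0.0787; Cmin,ss = (1807/227)·f/(1−f) ≈ 0.680 μg/mL.
Difference ≈ 2.007 − 0.680 ≈ 1.327 μg/mL.

1.3 μg/mL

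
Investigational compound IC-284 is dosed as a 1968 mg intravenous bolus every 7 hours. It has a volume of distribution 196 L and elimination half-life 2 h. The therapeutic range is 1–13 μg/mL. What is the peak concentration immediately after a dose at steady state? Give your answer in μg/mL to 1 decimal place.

τ/t½ = 7/2 ≈ 3.5, so fraction remaining f = (1/2)^(7/2) ≈ 0.0884.
Accumulation ratio R = 1/(1 − f) ≈ 1/0.9116 ≈ 1.0970.
Each bolus raises the concentration by D/Vd = 1968/196 ≈ 10.041 μg/mL.
Steady-state peak Cmax,ss = C₀·R ≈ 10.041 × 1.0970 ≈ 11.015 μg/mL.
Peak 11.0 μg/mL vs MTC 13 μg/mL: below toxic threshold.

11.0 μg/mL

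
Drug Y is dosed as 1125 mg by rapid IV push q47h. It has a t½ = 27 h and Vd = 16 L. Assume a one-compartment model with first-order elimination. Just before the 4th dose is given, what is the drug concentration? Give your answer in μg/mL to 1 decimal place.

f = (1/2)^(τ/t½) = (1/2)^(47/27) ≈ 0.2992.
C₀ = D/Vd = 1125/16 ≈ 70.312 μg/mL.
Before the 4th dose, 3 doses have been given. Superposition: Cmin = C₀·(f + f² + … + f^3).
≈ 70.312 × (0.2992 + 0.0895 + 0.0268) ≈ 70.312 × 0.4155 ≈ 29.215 μg/mL.

29.2 μg/mL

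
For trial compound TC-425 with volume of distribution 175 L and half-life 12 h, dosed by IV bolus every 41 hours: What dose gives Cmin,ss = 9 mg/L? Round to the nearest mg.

15244 mg

τ/t½ = 41/12 ≈ 3.4167, so f = (1/2)^(41/12) ≈ 0.093644.
Cmin,ss = (D/Vd)·f/(1−f), so D = Cmin,ss·Vd·(1−f)/f.
D = 9 × 175 × (1−f)/f ≈ 9 × 175 × 9.67874 ≈ 15244.02 mg.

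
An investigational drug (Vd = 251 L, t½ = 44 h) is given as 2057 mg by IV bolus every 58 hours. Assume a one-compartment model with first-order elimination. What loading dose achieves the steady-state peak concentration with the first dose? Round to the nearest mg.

3434 mg

f = (1/2)^(58/44) ≈ 0.401040; accumulation ratio R = 1/(1−f) ≈ 1.66956.
Loading dose to hit Cmax,ss on first dose: D_load = D_maint·R ≈ 2057 × 1.66956 ≈ 3434.28 mg.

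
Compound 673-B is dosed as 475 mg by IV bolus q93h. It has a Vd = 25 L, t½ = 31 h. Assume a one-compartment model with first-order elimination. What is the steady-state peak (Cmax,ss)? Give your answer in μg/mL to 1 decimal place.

21.7 μg/mL

τ = 93 h = 3 half-lives, so f = (1/2)^3 = 0.125.
Accumulation ratio R = 1/(1 − f) = 1/0.875 = 8/7.
Single-dose peak C₀ = D/Vd = 475/25 = 19 μg/mL.
Steady-state peak Cmax,ss = C₀·R = 19 × 8/7 ≈ 21.714 μg/mL.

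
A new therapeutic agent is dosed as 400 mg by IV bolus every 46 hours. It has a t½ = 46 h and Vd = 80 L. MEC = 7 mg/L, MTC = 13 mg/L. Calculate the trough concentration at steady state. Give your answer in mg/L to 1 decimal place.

5.0 mg/L

The dosing interval is 1 half-life, so f = 2^(−1) = 0.5.
At steady state, R = 1/(1 − 0.5) = 2/1.
Single-dose peak C₀ = D/Vd = 400/80 = 5 mg/L.
Steady-state peak Cmax,ss = C₀·R = 5 × 2/1 ≈ 10.000 mg/L.
Steady-state trough Cmin,ss = Cmax,ss·f ≈ 10.000 × 0.5 ≈ 5.000 mg/L.
Trough 5.0 mg/L vs MEC 7 mg/L: subtherapeutic.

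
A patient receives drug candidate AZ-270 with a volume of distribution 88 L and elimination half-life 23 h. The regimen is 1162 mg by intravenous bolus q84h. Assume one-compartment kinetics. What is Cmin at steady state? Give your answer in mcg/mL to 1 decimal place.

k = ln2/t½ = ln2/23 ≈ 0.030137 h⁻¹; fraction remaining f = e^(−kτ) = e^(−0.030137×84) ≈ 0.0795.
At steady state, accumulation factor R = 1/(1 − e^(−kτ)) ≈ 1.0864.
Single-dose peak C₀ = D/Vd = 1162/88 ≈ 13.205 mcg/mL.
Steady-state peak Cmax,ss = C₀·R ≈ 13.205 × 1.0864 ≈ 14.346 mcg/mL.
Steady-state trough Cmin,ss = Cmax,ss·f ≈ 14.346 × 0.0795 ≈ 1.141 mcg/mL.

1.1 mcg/mL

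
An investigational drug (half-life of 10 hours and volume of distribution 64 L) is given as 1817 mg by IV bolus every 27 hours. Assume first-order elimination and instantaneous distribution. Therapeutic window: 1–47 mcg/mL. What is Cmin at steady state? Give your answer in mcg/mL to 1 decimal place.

Over one 27-h interval, 27/10 ≈ 2.7 half-lives elapse, leaving f ≈ 0.1539 of each dose.
Accumulation ratio R = 1/(1 − f) ≈ 1/0.8461 ≈ 1.1819.
Single-dose peak C₀ = D/Vd = 1817/64 ≈ 28.391 mcg/mL.
Steady-state peak Cmax,ss = C₀·R ≈ 28.391 × 1.1819 ≈ 33.555 mcg/mL.
One interval later, Cmin,ss = Cmax,ss·e^(−kτ) ≈ 33.555 × 0.1539 ≈ 5.164 mcg/mL.
Trough 5.2 mcg/mL vs MEC 1 mcg/mL: adequate.

5.2 mcg/mL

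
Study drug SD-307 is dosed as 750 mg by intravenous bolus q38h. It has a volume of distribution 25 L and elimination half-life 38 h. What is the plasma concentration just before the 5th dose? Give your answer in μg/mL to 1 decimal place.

f = (1/2)^(τ/t½) = (1/2)^(38/38) ≈ 0.5000.
C₀ = D/Vd = 750/25 ≈ 30.000 μg/mL.
Before the 5th dose, 4 doses have been given. Superposition: Cmin = C₀·(f + f² + … + f^4).
≈ 30.000 × (0.5000 + 0.2500 + 0.1250 + 0.0625) ≈ 30.000 × 0.9375 ≈ 28.125 μg/mL.

28.1 μg/mL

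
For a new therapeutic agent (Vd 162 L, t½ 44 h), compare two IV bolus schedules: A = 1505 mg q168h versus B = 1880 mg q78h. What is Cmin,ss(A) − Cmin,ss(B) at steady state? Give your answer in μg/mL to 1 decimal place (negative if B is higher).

Regimen A: f = (1/2)^(168/44) ≈ 0.0709; Cmin,ss = (1505/162)·f/(1−f) ≈ 0.709 μg/mL.
Regimen B: f = (1/2)^(78/44) ≈ 0.2927; Cmin,ss = (1880/162)·f/(1−f) ≈ 4.802 μg/mL.
Difference ≈ 0.709 − 4.802 ≈ -4.093 μg/mL.

-4.1 μg/mL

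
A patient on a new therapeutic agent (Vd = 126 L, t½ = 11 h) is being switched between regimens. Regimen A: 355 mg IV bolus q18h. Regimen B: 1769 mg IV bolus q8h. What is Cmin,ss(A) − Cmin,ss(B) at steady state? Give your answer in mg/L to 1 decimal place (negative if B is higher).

-20.1 mg/L

Regimen A: f = (1/2)^(18/11) ≈ 0.3217; Cmin,ss = (355/126)·f/(1−f) ≈ 1.336 mg/L.
Regimen B: f = (1/2)^(8/11) ≈ 0.6040; Cmin,ss = (1769/126)·f/(1−f) ≈ 21.414 mg/L.
Difference ≈ 1.336 − 21.414 ≈ -20.078 mg/L.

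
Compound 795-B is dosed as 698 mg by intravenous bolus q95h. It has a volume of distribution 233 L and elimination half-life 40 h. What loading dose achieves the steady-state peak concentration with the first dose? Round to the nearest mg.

f = (1/2)^(95/40) ≈ 0.192776; accumulation ratio R = 1/(1−f) ≈ 1.23881.
Loading dose to hit Cmax,ss on first dose: D_load = D_maint·R ≈ 698 × 1.23881 ≈ 864.69 mg.

865 mg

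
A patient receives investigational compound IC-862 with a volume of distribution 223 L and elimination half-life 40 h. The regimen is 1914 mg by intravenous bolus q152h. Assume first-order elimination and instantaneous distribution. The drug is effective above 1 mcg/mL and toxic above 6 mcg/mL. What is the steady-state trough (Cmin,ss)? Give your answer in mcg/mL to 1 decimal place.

0.7 mcg/mL

τ/t½ = 152/40 ≈ 3.8, so fraction remaining f = (1/2)^(152/40) ≈ 0.0718.
Single-dose peak C₀ = D/Vd = 1914/223 ≈ 8.583 mcg/mL.
Steady-state trough Cmin,ss = C₀·f/(1−f) ≈ 8.583 × 0.0718/0.9282 ≈ 0.664 mcg/mL.
Trough 0.7 mcg/mL vs MEC 1 mcg/mL: subtherapeutic.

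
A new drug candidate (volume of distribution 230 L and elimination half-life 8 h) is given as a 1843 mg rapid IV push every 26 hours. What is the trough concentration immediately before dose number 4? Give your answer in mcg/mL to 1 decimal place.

0.9 mcg/mL

f = (1/2)^(τ/t½) = (1/2)^(26/8) ≈ 0.1051.
C₀ = D/Vd = 1843/230 ≈ 8.013 mcg/mL.
Before the 4th dose, 3 doses have been given. Superposition: Cmin = C₀·(f + f² + … + f^3).
≈ 8.013 × (0.1051 + 0.0110 + 0.0012) ≈ 8.013 × 0.1173 ≈ 0.940 mcg/mL.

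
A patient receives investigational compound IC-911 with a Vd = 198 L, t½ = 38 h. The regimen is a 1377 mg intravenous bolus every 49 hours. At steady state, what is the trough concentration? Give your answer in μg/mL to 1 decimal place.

Over one 49-h interval, 49/38 ≈ 1.2895 half-lives elapse, leaving f ≈ 0.4091 of each dose.
At steady state, accumulation factor R = 1/(1 − e^(−kτ)) ≈ 1.6923.
Each bolus raises the concentration by D/Vd = 1377/198 ≈ 6.955 μg/mL.
Steady-state peak Cmax,ss = C₀·R ≈ 6.955 × 1.6923 ≈ 11.770 μg/mL.
Steady-state trough Cmin,ss = Cmax,ss·f ≈ 11.770 × 0.4091 ≈ 4.815 μg/mL.

4.8 μg/mL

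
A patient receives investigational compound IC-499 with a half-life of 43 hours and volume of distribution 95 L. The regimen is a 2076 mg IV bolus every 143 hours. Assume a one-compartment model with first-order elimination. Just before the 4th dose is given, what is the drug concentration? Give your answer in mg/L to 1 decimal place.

2.4 mg/L

f = (1/2)^(τ/t½) = (1/2)^(143/43) ≈ 0.0997.
C₀ = D/Vd = 2076/95 ≈ 21.853 mg/L.
Before the 4th dose, 3 doses have been given. Superposition: Cmin = C₀·(f + f² + … + f^3).
≈ 21.853 × (0.0997 + 0.0099 + 0.0010) ≈ 21.853 × 0.1106 ≈ 2.417 mg/L.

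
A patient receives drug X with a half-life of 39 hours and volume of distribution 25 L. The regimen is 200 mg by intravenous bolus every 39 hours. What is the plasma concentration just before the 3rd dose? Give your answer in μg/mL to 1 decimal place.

6.0 μg/mL

f = (1/2)^(τ/t½) = (1/2)^(39/39) ≈ 0.5000.
C₀ = D/Vd = 200/25 ≈ 8.000 μg/mL.
Before the 3rd dose, 2 doses have been given. Superposition: Cmin = C₀·(f + f²).
≈ 8.000 × (0.5000 + 0.2500) ≈ 8.000 × 0.7500 ≈ 6.000 μg/mL.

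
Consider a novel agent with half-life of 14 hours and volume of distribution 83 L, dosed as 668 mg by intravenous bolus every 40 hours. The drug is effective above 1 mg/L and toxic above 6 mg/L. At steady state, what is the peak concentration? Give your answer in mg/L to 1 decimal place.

9.3 mg/L

Over one 40-h interval, 40/14 ≈ 2.8571 half-lives elapse, leaving f ≈ 0.1380 of each dose.
At steady state, accumulation factor R = 1/(1 − e^(−kτ)) ≈ 1.1601.
Each bolus raises the concentration by D/Vd = 668/83 ≈ 8.048 mg/L.
Steady-state peak Cmax,ss = C₀·R ≈ 8.048 × 1.1601 ≈ 9.336 mg/L.
Peak 9.3 mg/L vs MTC 6 mg/L: exceeds toxic threshold.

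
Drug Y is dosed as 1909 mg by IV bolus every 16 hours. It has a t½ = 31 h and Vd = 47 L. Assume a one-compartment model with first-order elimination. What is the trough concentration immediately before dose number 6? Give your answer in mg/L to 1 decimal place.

78.6 mg/L

f = (1/2)^(τ/t½) = (1/2)^(16/31) ≈ 0.6992.
C₀ = D/Vd = 1909/47 ≈ 40.617 mg/L.
Before the 6th dose, 5 doses have been given. Superposition: Cmin = C₀·(f + f² + … + f^5).
≈ 40.617 × (0.6992 + 0.4889 + 0.3418 + 0.2390 + 0.1671) ≈ 40.617 × 1.9360 ≈ 78.635 mg/L.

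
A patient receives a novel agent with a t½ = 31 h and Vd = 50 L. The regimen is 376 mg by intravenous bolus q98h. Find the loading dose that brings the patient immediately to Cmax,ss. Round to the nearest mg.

423 mg

f = (1/2)^(98/31) ≈ 0.111778; accumulation ratio R = 1/(1−f) ≈ 1.12584.
Loading dose to hit Cmax,ss on first dose: D_load = D_maint·R ≈ 376 × 1.12584 ≈ 423.32 mg.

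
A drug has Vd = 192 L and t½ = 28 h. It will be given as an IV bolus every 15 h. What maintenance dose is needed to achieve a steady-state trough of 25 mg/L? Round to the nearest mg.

τ/t½ = 15/28 ≈ 0.53571, so f = (1/2)^(15/28) ≈ 0.689817.
Cmin,ss = (D/Vd)·f/(1−f), so D = Cmin,ss·Vd·(1−f)/f.
D = 25 × 192 × (1−f)/f ≈ 25 × 192 × 0.44966 ≈ 2158.37 mg.

2158 mg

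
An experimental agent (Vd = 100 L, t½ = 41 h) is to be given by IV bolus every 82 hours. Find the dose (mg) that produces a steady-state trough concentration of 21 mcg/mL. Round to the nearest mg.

6300 mg

τ/t½ = 82/41 ≈ 2, so f = (1/2)^(82/41) ≈ 0.250000.
Cmin,ss = (D/Vd)·f/(1−f), so D = Cmin,ss·Vd·(1−f)/f.
D = 21 × 100 × (1−f)/f ≈ 21 × 100 × 3.00000 ≈ 6300.00 mg.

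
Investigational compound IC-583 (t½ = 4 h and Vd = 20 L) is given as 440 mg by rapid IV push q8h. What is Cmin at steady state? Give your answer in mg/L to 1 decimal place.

7.3 mg/L

The dosing interval is 2 half-lives, so f = 2^(−2) = 0.25.
At steady state, R = 1/(1 − 0.25) = 4/3.
Single-dose peak C₀ = D/Vd = 440/20 = 22 mg/L.
Steady-state peak Cmax,ss = C₀·R = 22 × 4/3 ≈ 29.333 mg/L.
Steady-state trough Cmin,ss = Cmax,ss·f ≈ 29.333 × 0.25 ≈ 7.333 mg/L.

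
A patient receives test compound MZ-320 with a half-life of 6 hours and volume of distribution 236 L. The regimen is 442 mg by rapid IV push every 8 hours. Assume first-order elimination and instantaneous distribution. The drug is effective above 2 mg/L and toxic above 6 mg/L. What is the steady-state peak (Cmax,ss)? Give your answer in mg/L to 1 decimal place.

Over one 8-h interval, 8/6 ≈ 1.3333 half-lives elapse, leaving f ≈ 0.3969 of each dose.
At steady state, accumulation factor R = 1/(1 − e^(−kτ)) ≈ 1.6581.
Single-dose peak C₀ = D/Vd = 442/236 ≈ 1.873 mg/L.
Steady-state peak Cmax,ss = C₀·R ≈ 1.873 × 1.6581 ≈ 3.106 mg/L.
Peak 3.1 mg/L vs MTC 6 mg/L: below toxic threshold.

3.1 mg/L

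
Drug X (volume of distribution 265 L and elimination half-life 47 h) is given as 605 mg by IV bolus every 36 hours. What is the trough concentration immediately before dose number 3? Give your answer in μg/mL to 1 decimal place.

f = (1/2)^(τ/t½) = (1/2)^(36/47) ≈ 0.5881.
C₀ = D/Vd = 605/265 ≈ 2.283 μg/mL.
Before the 3rd dose, 2 doses have been given. Superposition: Cmin = C₀·(f + f²).
≈ 2.283 × (0.5881 + 0.3459) ≈ 2.283 × 0.9340 ≈ 2.132 μg/mL.

2.1 μg/mL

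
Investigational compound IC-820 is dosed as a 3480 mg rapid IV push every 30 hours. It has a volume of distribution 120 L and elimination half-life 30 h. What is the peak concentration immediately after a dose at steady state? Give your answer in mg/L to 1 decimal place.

τ = 30 h = 1 half-life, so f = (1/2)^1 = 0.5.
Accumulation ratio R = 1/(1 − f) = 1/0.5 = 2/1.
Single-dose peak C₀ = D/Vd = 3480/120 = 29 mg/L.
Steady-state peak Cmax,ss = C₀·R = 29 × 2/1 ≈ 58.000 mg/L.

58.0 mg/L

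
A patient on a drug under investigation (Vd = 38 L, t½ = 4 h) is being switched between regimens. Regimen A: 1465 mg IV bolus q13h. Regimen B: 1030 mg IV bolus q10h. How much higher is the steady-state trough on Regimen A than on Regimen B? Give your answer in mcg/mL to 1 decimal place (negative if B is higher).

-1.3 mcg/mL

Regimen A: f = (1/2)^(13/4) ≈ 0.1051; Cmin,ss = (1465/38)·f/(1−f) ≈ 4.528 mcg/mL.
Regimen B: f = (1/2)^(10/4) ≈ 0.1768; Cmin,ss = (1030/38)·f/(1−f) ≈ 5.821 mcg/mL.
Difference ≈ 4.528 − 5.821 ≈ -1.293 mcg/mL.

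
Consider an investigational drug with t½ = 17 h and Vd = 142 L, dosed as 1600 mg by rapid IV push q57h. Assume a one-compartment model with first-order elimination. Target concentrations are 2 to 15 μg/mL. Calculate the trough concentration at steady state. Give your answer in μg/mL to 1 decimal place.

1.2 μg/mL

Over one 57-h interval, 57/17 ≈ 3.3529 half-lives elapse, leaving f ≈ 0.0979 of each dose.
At steady state, accumulation factor R = 1/(1 − e^(−kτ)) ≈ 1.1085.
Each bolus raises the concentration by D/Vd = 1600/142 ≈ 11.268 μg/mL.
Steady-state peak Cmax,ss = C₀·R ≈ 11.268 × 1.1085 ≈ 12.491 μg/mL.
One interval later, Cmin,ss = Cmax,ss·e^(−kτ) ≈ 12.491 × 0.0979 ≈ 1.223 μg/mL.
Trough 1.2 μg/mL vs MEC 2 μg/mL: subtherapeutic.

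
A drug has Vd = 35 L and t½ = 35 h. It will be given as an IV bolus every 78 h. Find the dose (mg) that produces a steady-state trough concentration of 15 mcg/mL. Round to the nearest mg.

1936 mg

τ/t½ = 78/35 ≈ 2.2286, so f = (1/2)^(78/35) ≈ 0.213370.
Cmin,ss = (D/Vd)·f/(1−f), so D = Cmin,ss·Vd·(1−f)/f.
D = 15 × 35 × (1−f)/f ≈ 15 × 35 × 3.68669 ≈ 1935.51 mg.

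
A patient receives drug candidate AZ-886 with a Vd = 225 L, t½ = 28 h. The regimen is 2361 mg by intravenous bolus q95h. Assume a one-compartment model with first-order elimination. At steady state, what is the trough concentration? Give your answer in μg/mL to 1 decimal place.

k = ln2/t½ = ln2/28 ≈ 0.024755 h⁻¹; fraction remaining f = e^(−kτ) = e^(−0.024755×95) ≈ 0.0952.
At steady state, accumulation factor R = 1/(1 − e^(−kτ)) ≈ 1.1052.
Each bolus raises the concentration by D/Vd = 2361/225 ≈ 10.493 μg/mL.
Cmax,ss = C₀/(1 − f) ≈ 10.493/0.9048 ≈ 11.597 μg/mL.
One interval later, Cmin,ss = Cmax,ss·e^(−kτ) ≈ 11.597 × 0.0952 ≈ 1.104 μg/mL.

1.1 μg/mL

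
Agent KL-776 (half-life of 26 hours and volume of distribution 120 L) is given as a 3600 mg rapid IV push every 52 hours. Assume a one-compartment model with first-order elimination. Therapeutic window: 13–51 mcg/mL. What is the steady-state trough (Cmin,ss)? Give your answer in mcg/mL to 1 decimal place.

10.0 mcg/mL

The dosing interval is 2 half-lives, so f = 2^(−2) = 0.25.
At steady state, R = 1/(1 − 0.25) = 4/3.
Single-dose peak C₀ = D/Vd = 3600/120 = 30 mcg/mL.
Steady-state peak Cmax,ss = C₀·R = 30 × 4/3 ≈ 40.000 mcg/mL.
Steady-state trough Cmin,ss = Cmax,ss·f ≈ 40.000 × 0.25 ≈ 10.000 mcg/mL.
Trough 10.0 mcg/mL vs MEC 13 mcg/mL: subtherapeutic.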